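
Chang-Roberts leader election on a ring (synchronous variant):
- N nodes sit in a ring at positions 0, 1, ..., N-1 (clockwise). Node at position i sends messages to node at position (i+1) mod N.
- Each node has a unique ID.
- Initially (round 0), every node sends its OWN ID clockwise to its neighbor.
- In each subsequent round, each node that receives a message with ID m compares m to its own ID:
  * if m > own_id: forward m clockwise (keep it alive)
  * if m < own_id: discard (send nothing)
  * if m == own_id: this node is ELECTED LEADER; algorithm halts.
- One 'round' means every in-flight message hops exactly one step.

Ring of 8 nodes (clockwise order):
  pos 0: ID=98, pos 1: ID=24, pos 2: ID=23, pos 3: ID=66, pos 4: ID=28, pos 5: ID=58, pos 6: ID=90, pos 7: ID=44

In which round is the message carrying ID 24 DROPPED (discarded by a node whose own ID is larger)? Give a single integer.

Round 1: pos1(id24) recv 98: fwd; pos2(id23) recv 24: fwd; pos3(id66) recv 23: drop; pos4(id28) recv 66: fwd; pos5(id58) recv 28: drop; pos6(id90) recv 58: drop; pos7(id44) recv 90: fwd; pos0(id98) recv 44: drop
Round 2: pos2(id23) recv 98: fwd; pos3(id66) recv 24: drop; pos5(id58) recv 66: fwd; pos0(id98) recv 90: drop
Round 3: pos3(id66) recv 98: fwd; pos6(id90) recv 66: drop
Round 4: pos4(id28) recv 98: fwd
Round 5: pos5(id58) recv 98: fwd
Round 6: pos6(id90) recv 98: fwd
Round 7: pos7(id44) recv 98: fwd
Round 8: pos0(id98) recv 98: ELECTED
Message ID 24 originates at pos 1; dropped at pos 3 in round 2

Answer: 2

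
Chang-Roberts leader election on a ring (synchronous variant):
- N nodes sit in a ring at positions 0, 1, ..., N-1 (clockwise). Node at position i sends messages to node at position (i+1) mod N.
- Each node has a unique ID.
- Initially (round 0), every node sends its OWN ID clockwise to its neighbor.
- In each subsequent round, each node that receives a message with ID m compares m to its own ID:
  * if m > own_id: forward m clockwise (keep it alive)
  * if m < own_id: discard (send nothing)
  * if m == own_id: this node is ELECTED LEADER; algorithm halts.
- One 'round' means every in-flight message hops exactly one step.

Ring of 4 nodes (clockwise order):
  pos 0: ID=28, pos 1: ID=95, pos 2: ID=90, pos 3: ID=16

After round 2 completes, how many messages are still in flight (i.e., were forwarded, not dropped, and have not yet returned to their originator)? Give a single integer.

Answer: 2

Derivation:
Round 1: pos1(id95) recv 28: drop; pos2(id90) recv 95: fwd; pos3(id16) recv 90: fwd; pos0(id28) recv 16: drop
Round 2: pos3(id16) recv 95: fwd; pos0(id28) recv 90: fwd
After round 2: 2 messages still in flight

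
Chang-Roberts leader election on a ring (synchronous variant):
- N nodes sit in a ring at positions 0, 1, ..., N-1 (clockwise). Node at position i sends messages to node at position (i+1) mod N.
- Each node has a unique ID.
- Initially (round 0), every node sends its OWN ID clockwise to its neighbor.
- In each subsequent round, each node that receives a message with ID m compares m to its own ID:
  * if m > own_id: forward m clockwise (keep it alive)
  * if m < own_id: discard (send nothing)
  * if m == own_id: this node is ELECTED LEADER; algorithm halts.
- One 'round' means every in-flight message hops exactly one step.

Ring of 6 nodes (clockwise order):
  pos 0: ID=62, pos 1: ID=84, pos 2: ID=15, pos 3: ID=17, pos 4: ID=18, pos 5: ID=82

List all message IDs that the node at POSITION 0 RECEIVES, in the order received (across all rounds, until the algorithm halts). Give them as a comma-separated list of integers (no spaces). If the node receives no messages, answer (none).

Round 1: pos1(id84) recv 62: drop; pos2(id15) recv 84: fwd; pos3(id17) recv 15: drop; pos4(id18) recv 17: drop; pos5(id82) recv 18: drop; pos0(id62) recv 82: fwd
Round 2: pos3(id17) recv 84: fwd; pos1(id84) recv 82: drop
Round 3: pos4(id18) recv 84: fwd
Round 4: pos5(id82) recv 84: fwd
Round 5: pos0(id62) recv 84: fwd
Round 6: pos1(id84) recv 84: ELECTED

Answer: 82,84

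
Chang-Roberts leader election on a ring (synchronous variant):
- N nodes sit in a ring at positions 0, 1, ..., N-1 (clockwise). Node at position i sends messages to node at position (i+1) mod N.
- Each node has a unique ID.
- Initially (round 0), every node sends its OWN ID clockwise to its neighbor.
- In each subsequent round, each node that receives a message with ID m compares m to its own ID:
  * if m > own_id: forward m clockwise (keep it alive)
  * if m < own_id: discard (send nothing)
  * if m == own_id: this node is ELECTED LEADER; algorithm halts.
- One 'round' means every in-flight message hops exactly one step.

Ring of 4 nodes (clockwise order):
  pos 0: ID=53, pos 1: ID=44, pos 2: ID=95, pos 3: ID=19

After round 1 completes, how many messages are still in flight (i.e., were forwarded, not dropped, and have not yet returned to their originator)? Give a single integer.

Round 1: pos1(id44) recv 53: fwd; pos2(id95) recv 44: drop; pos3(id19) recv 95: fwd; pos0(id53) recv 19: drop
After round 1: 2 messages still in flight

Answer: 2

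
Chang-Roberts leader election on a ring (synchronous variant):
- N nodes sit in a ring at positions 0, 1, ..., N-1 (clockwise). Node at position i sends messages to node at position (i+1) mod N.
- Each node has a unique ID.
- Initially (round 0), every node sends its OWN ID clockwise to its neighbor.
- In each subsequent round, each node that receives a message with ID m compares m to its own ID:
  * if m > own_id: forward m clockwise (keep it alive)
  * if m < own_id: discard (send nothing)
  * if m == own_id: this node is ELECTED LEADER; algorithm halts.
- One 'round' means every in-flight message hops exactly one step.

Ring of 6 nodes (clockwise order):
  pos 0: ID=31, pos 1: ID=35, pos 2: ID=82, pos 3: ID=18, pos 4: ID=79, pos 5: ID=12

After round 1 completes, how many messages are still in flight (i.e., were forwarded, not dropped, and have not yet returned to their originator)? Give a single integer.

Answer: 2

Derivation:
Round 1: pos1(id35) recv 31: drop; pos2(id82) recv 35: drop; pos3(id18) recv 82: fwd; pos4(id79) recv 18: drop; pos5(id12) recv 79: fwd; pos0(id31) recv 12: drop
After round 1: 2 messages still in flight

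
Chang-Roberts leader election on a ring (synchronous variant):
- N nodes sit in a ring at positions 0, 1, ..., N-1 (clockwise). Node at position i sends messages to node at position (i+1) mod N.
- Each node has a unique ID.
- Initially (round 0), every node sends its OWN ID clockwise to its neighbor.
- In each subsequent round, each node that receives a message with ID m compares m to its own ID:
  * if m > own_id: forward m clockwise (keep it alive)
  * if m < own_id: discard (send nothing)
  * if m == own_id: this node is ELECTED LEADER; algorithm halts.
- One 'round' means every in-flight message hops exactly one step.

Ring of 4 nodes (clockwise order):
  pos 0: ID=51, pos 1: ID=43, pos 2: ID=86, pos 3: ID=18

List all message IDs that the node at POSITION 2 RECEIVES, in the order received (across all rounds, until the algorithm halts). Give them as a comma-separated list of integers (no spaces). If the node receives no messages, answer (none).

Answer: 43,51,86

Derivation:
Round 1: pos1(id43) recv 51: fwd; pos2(id86) recv 43: drop; pos3(id18) recv 86: fwd; pos0(id51) recv 18: drop
Round 2: pos2(id86) recv 51: drop; pos0(id51) recv 86: fwd
Round 3: pos1(id43) recv 86: fwd
Round 4: pos2(id86) recv 86: ELECTED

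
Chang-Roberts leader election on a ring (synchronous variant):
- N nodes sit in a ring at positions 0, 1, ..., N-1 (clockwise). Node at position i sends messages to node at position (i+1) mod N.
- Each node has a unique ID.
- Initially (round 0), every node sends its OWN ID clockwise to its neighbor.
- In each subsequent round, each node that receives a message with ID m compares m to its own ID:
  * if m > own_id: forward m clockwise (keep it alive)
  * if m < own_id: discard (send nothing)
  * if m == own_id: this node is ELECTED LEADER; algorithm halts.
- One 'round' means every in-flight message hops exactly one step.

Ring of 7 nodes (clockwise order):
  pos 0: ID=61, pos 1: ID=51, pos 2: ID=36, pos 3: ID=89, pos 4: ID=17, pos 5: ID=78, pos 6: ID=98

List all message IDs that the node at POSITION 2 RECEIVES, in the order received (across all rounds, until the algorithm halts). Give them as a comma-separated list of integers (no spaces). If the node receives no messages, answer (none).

Round 1: pos1(id51) recv 61: fwd; pos2(id36) recv 51: fwd; pos3(id89) recv 36: drop; pos4(id17) recv 89: fwd; pos5(id78) recv 17: drop; pos6(id98) recv 78: drop; pos0(id61) recv 98: fwd
Round 2: pos2(id36) recv 61: fwd; pos3(id89) recv 51: drop; pos5(id78) recv 89: fwd; pos1(id51) recv 98: fwd
Round 3: pos3(id89) recv 61: drop; pos6(id98) recv 89: drop; pos2(id36) recv 98: fwd
Round 4: pos3(id89) recv 98: fwd
Round 5: pos4(id17) recv 98: fwd
Round 6: pos5(id78) recv 98: fwd
Round 7: pos6(id98) recv 98: ELECTED

Answer: 51,61,98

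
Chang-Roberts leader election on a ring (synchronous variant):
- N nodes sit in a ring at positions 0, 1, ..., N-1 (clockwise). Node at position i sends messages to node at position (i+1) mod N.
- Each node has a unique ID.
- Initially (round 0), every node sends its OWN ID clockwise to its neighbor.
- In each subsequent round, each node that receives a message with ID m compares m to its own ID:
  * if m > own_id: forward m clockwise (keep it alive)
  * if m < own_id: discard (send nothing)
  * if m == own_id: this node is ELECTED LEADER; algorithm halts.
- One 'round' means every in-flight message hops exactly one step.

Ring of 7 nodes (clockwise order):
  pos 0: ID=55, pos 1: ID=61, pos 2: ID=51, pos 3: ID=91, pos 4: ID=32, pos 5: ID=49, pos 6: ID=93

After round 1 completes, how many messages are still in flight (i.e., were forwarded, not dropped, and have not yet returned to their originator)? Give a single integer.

Answer: 3

Derivation:
Round 1: pos1(id61) recv 55: drop; pos2(id51) recv 61: fwd; pos3(id91) recv 51: drop; pos4(id32) recv 91: fwd; pos5(id49) recv 32: drop; pos6(id93) recv 49: drop; pos0(id55) recv 93: fwd
After round 1: 3 messages still in flight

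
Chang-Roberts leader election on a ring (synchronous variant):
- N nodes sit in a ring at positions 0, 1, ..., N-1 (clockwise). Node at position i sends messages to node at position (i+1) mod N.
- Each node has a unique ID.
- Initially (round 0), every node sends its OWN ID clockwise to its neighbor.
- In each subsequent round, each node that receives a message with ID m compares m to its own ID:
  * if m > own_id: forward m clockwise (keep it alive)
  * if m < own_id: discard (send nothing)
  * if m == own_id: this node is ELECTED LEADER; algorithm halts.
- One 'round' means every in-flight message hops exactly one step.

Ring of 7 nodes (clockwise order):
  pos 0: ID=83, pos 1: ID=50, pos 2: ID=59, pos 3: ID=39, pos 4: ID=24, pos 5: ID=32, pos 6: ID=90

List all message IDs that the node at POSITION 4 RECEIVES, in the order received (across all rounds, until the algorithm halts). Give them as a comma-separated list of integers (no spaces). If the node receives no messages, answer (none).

Answer: 39,59,83,90

Derivation:
Round 1: pos1(id50) recv 83: fwd; pos2(id59) recv 50: drop; pos3(id39) recv 59: fwd; pos4(id24) recv 39: fwd; pos5(id32) recv 24: drop; pos6(id90) recv 32: drop; pos0(id83) recv 90: fwd
Round 2: pos2(id59) recv 83: fwd; pos4(id24) recv 59: fwd; pos5(id32) recv 39: fwd; pos1(id50) recv 90: fwd
Round 3: pos3(id39) recv 83: fwd; pos5(id32) recv 59: fwd; pos6(id90) recv 39: drop; pos2(id59) recv 90: fwd
Round 4: pos4(id24) recv 83: fwd; pos6(id90) recv 59: drop; pos3(id39) recv 90: fwd
Round 5: pos5(id32) recv 83: fwd; pos4(id24) recv 90: fwd
Round 6: pos6(id90) recv 83: drop; pos5(id32) recv 90: fwd
Round 7: pos6(id90) recv 90: ELECTED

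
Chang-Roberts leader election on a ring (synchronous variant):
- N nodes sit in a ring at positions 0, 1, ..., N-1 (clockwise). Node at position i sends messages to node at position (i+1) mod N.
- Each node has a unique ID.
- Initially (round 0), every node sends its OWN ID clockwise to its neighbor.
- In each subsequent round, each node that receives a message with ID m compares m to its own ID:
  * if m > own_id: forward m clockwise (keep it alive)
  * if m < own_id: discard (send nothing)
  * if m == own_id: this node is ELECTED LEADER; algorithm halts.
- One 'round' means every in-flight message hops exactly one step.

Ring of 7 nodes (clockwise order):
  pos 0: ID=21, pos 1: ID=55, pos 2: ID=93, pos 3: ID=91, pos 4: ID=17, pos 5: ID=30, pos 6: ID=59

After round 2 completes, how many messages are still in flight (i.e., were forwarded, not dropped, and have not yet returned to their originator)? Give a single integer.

Round 1: pos1(id55) recv 21: drop; pos2(id93) recv 55: drop; pos3(id91) recv 93: fwd; pos4(id17) recv 91: fwd; pos5(id30) recv 17: drop; pos6(id59) recv 30: drop; pos0(id21) recv 59: fwd
Round 2: pos4(id17) recv 93: fwd; pos5(id30) recv 91: fwd; pos1(id55) recv 59: fwd
After round 2: 3 messages still in flight

Answer: 3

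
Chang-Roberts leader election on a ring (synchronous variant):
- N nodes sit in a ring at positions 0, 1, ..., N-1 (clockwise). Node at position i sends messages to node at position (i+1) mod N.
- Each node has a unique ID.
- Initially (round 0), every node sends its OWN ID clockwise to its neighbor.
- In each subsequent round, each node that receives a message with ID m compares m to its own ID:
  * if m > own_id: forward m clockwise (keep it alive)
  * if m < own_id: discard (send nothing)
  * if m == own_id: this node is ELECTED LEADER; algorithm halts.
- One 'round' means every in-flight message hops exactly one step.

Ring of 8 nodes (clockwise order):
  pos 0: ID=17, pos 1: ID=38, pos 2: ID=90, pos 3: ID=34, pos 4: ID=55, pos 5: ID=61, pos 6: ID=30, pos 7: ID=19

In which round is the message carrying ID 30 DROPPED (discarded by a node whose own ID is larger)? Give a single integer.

Round 1: pos1(id38) recv 17: drop; pos2(id90) recv 38: drop; pos3(id34) recv 90: fwd; pos4(id55) recv 34: drop; pos5(id61) recv 55: drop; pos6(id30) recv 61: fwd; pos7(id19) recv 30: fwd; pos0(id17) recv 19: fwd
Round 2: pos4(id55) recv 90: fwd; pos7(id19) recv 61: fwd; pos0(id17) recv 30: fwd; pos1(id38) recv 19: drop
Round 3: pos5(id61) recv 90: fwd; pos0(id17) recv 61: fwd; pos1(id38) recv 30: drop
Round 4: pos6(id30) recv 90: fwd; pos1(id38) recv 61: fwd
Round 5: pos7(id19) recv 90: fwd; pos2(id90) recv 61: drop
Round 6: pos0(id17) recv 90: fwd
Round 7: pos1(id38) recv 90: fwd
Round 8: pos2(id90) recv 90: ELECTED
Message ID 30 originates at pos 6; dropped at pos 1 in round 3

Answer: 3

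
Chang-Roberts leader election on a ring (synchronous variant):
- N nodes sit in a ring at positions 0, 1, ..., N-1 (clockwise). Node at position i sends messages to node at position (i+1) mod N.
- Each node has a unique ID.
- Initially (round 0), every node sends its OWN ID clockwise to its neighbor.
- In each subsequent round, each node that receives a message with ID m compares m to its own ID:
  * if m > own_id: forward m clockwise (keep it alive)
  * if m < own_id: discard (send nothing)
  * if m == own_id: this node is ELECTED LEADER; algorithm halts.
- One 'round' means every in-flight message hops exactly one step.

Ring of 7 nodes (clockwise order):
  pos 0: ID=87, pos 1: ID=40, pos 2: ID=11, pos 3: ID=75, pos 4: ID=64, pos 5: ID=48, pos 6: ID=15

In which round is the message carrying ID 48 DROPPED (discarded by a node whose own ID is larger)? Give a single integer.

Round 1: pos1(id40) recv 87: fwd; pos2(id11) recv 40: fwd; pos3(id75) recv 11: drop; pos4(id64) recv 75: fwd; pos5(id48) recv 64: fwd; pos6(id15) recv 48: fwd; pos0(id87) recv 15: drop
Round 2: pos2(id11) recv 87: fwd; pos3(id75) recv 40: drop; pos5(id48) recv 75: fwd; pos6(id15) recv 64: fwd; pos0(id87) recv 48: drop
Round 3: pos3(id75) recv 87: fwd; pos6(id15) recv 75: fwd; pos0(id87) recv 64: drop
Round 4: pos4(id64) recv 87: fwd; pos0(id87) recv 75: drop
Round 5: pos5(id48) recv 87: fwd
Round 6: pos6(id15) recv 87: fwd
Round 7: pos0(id87) recv 87: ELECTED
Message ID 48 originates at pos 5; dropped at pos 0 in round 2

Answer: 2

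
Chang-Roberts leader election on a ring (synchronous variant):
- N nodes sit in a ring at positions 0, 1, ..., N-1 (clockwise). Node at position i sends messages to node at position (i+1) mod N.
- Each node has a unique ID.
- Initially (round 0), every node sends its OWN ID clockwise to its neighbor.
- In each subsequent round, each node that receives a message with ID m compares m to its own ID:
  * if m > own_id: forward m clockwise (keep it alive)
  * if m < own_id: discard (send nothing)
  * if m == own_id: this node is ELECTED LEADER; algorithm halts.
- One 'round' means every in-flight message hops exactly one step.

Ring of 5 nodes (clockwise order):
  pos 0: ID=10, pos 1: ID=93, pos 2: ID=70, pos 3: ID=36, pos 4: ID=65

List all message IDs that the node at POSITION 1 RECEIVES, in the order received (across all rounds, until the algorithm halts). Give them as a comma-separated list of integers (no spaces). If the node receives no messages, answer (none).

Answer: 10,65,70,93

Derivation:
Round 1: pos1(id93) recv 10: drop; pos2(id70) recv 93: fwd; pos3(id36) recv 70: fwd; pos4(id65) recv 36: drop; pos0(id10) recv 65: fwd
Round 2: pos3(id36) recv 93: fwd; pos4(id65) recv 70: fwd; pos1(id93) recv 65: drop
Round 3: pos4(id65) recv 93: fwd; pos0(id10) recv 70: fwd
Round 4: pos0(id10) recv 93: fwd; pos1(id93) recv 70: drop
Round 5: pos1(id93) recv 93: ELECTED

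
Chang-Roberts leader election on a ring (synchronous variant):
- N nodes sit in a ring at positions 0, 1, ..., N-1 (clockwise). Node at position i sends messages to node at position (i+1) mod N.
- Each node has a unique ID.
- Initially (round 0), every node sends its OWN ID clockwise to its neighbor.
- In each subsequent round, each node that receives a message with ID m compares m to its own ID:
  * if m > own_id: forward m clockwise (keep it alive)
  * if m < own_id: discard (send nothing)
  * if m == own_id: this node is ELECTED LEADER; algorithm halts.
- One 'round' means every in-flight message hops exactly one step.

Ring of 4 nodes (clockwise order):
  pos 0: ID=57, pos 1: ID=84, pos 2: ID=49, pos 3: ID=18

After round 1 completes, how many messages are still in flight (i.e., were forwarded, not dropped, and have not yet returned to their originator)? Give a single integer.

Answer: 2

Derivation:
Round 1: pos1(id84) recv 57: drop; pos2(id49) recv 84: fwd; pos3(id18) recv 49: fwd; pos0(id57) recv 18: drop
After round 1: 2 messages still in flight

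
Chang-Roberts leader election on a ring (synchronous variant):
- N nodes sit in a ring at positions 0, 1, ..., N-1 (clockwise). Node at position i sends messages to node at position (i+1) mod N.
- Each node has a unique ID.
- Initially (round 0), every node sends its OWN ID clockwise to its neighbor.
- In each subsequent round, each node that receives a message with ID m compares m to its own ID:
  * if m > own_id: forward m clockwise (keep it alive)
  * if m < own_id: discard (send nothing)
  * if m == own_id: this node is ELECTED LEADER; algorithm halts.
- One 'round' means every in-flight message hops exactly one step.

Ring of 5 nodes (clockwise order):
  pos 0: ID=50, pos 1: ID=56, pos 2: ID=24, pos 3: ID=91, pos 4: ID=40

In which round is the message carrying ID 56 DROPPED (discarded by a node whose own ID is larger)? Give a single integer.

Answer: 2

Derivation:
Round 1: pos1(id56) recv 50: drop; pos2(id24) recv 56: fwd; pos3(id91) recv 24: drop; pos4(id40) recv 91: fwd; pos0(id50) recv 40: drop
Round 2: pos3(id91) recv 56: drop; pos0(id50) recv 91: fwd
Round 3: pos1(id56) recv 91: fwd
Round 4: pos2(id24) recv 91: fwd
Round 5: pos3(id91) recv 91: ELECTED
Message ID 56 originates at pos 1; dropped at pos 3 in round 2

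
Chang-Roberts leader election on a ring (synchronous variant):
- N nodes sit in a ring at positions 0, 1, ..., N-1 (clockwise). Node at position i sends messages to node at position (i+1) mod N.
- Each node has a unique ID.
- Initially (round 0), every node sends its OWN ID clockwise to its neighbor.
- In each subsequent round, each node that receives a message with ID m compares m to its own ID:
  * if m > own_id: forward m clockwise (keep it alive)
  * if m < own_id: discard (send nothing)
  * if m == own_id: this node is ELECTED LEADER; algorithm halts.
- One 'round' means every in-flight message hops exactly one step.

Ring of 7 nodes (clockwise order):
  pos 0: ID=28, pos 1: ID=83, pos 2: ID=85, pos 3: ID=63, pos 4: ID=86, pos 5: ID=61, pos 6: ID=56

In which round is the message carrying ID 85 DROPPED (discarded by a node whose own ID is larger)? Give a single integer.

Answer: 2

Derivation:
Round 1: pos1(id83) recv 28: drop; pos2(id85) recv 83: drop; pos3(id63) recv 85: fwd; pos4(id86) recv 63: drop; pos5(id61) recv 86: fwd; pos6(id56) recv 61: fwd; pos0(id28) recv 56: fwd
Round 2: pos4(id86) recv 85: drop; pos6(id56) recv 86: fwd; pos0(id28) recv 61: fwd; pos1(id83) recv 56: drop
Round 3: pos0(id28) recv 86: fwd; pos1(id83) recv 61: drop
Round 4: pos1(id83) recv 86: fwd
Round 5: pos2(id85) recv 86: fwd
Round 6: pos3(id63) recv 86: fwd
Round 7: pos4(id86) recv 86: ELECTED
Message ID 85 originates at pos 2; dropped at pos 4 in round 2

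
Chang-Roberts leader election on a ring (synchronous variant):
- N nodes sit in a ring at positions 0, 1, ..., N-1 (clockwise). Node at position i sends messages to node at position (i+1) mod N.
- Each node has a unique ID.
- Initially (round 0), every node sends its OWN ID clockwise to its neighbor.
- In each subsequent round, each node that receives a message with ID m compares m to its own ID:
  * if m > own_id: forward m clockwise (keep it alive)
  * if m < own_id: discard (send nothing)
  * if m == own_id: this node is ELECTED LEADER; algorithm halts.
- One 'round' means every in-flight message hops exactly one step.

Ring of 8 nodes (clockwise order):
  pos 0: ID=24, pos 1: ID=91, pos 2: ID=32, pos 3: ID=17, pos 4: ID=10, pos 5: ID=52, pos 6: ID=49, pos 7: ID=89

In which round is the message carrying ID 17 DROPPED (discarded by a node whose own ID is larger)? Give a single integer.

Answer: 2

Derivation:
Round 1: pos1(id91) recv 24: drop; pos2(id32) recv 91: fwd; pos3(id17) recv 32: fwd; pos4(id10) recv 17: fwd; pos5(id52) recv 10: drop; pos6(id49) recv 52: fwd; pos7(id89) recv 49: drop; pos0(id24) recv 89: fwd
Round 2: pos3(id17) recv 91: fwd; pos4(id10) recv 32: fwd; pos5(id52) recv 17: drop; pos7(id89) recv 52: drop; pos1(id91) recv 89: drop
Round 3: pos4(id10) recv 91: fwd; pos5(id52) recv 32: drop
Round 4: pos5(id52) recv 91: fwd
Round 5: pos6(id49) recv 91: fwd
Round 6: pos7(id89) recv 91: fwd
Round 7: pos0(id24) recv 91: fwd
Round 8: pos1(id91) recv 91: ELECTED
Message ID 17 originates at pos 3; dropped at pos 5 in round 2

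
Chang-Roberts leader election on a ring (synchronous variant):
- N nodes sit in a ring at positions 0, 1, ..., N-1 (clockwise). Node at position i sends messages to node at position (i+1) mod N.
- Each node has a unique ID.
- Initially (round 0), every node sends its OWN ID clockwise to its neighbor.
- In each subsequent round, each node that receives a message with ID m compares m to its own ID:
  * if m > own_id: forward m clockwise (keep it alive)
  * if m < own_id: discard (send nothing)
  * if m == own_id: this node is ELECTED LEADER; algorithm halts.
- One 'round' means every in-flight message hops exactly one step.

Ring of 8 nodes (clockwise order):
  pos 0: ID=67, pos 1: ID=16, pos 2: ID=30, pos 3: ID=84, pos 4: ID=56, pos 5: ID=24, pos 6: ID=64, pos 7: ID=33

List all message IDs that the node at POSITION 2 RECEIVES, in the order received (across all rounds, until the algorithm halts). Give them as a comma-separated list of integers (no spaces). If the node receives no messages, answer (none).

Round 1: pos1(id16) recv 67: fwd; pos2(id30) recv 16: drop; pos3(id84) recv 30: drop; pos4(id56) recv 84: fwd; pos5(id24) recv 56: fwd; pos6(id64) recv 24: drop; pos7(id33) recv 64: fwd; pos0(id67) recv 33: drop
Round 2: pos2(id30) recv 67: fwd; pos5(id24) recv 84: fwd; pos6(id64) recv 56: drop; pos0(id67) recv 64: drop
Round 3: pos3(id84) recv 67: drop; pos6(id64) recv 84: fwd
Round 4: pos7(id33) recv 84: fwd
Round 5: pos0(id67) recv 84: fwd
Round 6: pos1(id16) recv 84: fwd
Round 7: pos2(id30) recv 84: fwd
Round 8: pos3(id84) recv 84: ELECTED

Answer: 16,67,84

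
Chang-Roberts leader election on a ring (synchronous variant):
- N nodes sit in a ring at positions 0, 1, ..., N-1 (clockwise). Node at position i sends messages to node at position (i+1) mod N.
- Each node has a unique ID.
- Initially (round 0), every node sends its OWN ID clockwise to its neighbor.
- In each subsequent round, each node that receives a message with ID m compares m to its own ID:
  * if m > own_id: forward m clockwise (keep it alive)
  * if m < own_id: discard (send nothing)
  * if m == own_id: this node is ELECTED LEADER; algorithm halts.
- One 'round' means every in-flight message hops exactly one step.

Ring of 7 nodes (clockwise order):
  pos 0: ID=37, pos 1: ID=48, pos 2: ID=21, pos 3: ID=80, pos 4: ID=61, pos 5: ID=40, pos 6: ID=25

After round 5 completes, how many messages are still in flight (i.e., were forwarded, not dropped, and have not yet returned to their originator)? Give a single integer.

Answer: 2

Derivation:
Round 1: pos1(id48) recv 37: drop; pos2(id21) recv 48: fwd; pos3(id80) recv 21: drop; pos4(id61) recv 80: fwd; pos5(id40) recv 61: fwd; pos6(id25) recv 40: fwd; pos0(id37) recv 25: drop
Round 2: pos3(id80) recv 48: drop; pos5(id40) recv 80: fwd; pos6(id25) recv 61: fwd; pos0(id37) recv 40: fwd
Round 3: pos6(id25) recv 80: fwd; pos0(id37) recv 61: fwd; pos1(id48) recv 40: drop
Round 4: pos0(id37) recv 80: fwd; pos1(id48) recv 61: fwd
Round 5: pos1(id48) recv 80: fwd; pos2(id21) recv 61: fwd
After round 5: 2 messages still in flight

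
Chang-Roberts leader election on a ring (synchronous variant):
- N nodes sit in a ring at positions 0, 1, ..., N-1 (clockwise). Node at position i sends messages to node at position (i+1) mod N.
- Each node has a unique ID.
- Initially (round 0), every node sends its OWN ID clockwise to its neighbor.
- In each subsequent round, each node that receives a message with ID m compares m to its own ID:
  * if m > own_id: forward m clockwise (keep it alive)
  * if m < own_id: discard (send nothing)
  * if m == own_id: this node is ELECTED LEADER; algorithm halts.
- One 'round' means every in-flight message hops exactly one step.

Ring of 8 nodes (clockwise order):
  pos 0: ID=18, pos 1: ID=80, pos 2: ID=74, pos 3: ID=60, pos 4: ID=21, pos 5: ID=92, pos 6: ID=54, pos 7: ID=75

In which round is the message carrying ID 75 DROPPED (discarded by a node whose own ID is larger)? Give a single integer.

Answer: 2

Derivation:
Round 1: pos1(id80) recv 18: drop; pos2(id74) recv 80: fwd; pos3(id60) recv 74: fwd; pos4(id21) recv 60: fwd; pos5(id92) recv 21: drop; pos6(id54) recv 92: fwd; pos7(id75) recv 54: drop; pos0(id18) recv 75: fwd
Round 2: pos3(id60) recv 80: fwd; pos4(id21) recv 74: fwd; pos5(id92) recv 60: drop; pos7(id75) recv 92: fwd; pos1(id80) recv 75: drop
Round 3: pos4(id21) recv 80: fwd; pos5(id92) recv 74: drop; pos0(id18) recv 92: fwd
Round 4: pos5(id92) recv 80: drop; pos1(id80) recv 92: fwd
Round 5: pos2(id74) recv 92: fwd
Round 6: pos3(id60) recv 92: fwd
Round 7: pos4(id21) recv 92: fwd
Round 8: pos5(id92) recv 92: ELECTED
Message ID 75 originates at pos 7; dropped at pos 1 in round 2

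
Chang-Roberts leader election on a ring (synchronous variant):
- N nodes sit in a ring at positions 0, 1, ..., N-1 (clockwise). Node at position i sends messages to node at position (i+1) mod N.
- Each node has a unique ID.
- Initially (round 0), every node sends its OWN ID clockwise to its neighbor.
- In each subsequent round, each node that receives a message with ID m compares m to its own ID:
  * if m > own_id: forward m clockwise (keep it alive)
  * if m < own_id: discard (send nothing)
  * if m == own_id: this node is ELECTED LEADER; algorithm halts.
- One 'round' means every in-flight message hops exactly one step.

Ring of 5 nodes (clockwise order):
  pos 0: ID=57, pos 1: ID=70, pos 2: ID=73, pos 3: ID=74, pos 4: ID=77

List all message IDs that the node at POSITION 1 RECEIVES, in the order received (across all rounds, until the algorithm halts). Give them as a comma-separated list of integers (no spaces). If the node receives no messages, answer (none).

Answer: 57,77

Derivation:
Round 1: pos1(id70) recv 57: drop; pos2(id73) recv 70: drop; pos3(id74) recv 73: drop; pos4(id77) recv 74: drop; pos0(id57) recv 77: fwd
Round 2: pos1(id70) recv 77: fwd
Round 3: pos2(id73) recv 77: fwd
Round 4: pos3(id74) recv 77: fwd
Round 5: pos4(id77) recv 77: ELECTED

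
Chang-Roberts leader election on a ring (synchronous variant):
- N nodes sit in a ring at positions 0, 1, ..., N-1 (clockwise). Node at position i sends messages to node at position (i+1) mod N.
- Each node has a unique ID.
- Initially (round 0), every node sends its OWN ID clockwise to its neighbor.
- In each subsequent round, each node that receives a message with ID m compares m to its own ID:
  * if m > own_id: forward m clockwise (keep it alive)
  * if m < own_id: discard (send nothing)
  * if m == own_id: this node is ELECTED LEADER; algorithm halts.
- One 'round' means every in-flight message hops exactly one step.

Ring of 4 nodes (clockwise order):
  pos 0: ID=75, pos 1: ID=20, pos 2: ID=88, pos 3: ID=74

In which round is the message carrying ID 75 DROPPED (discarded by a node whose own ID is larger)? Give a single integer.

Answer: 2

Derivation:
Round 1: pos1(id20) recv 75: fwd; pos2(id88) recv 20: drop; pos3(id74) recv 88: fwd; pos0(id75) recv 74: drop
Round 2: pos2(id88) recv 75: drop; pos0(id75) recv 88: fwd
Round 3: pos1(id20) recv 88: fwd
Round 4: pos2(id88) recv 88: ELECTED
Message ID 75 originates at pos 0; dropped at pos 2 in round 2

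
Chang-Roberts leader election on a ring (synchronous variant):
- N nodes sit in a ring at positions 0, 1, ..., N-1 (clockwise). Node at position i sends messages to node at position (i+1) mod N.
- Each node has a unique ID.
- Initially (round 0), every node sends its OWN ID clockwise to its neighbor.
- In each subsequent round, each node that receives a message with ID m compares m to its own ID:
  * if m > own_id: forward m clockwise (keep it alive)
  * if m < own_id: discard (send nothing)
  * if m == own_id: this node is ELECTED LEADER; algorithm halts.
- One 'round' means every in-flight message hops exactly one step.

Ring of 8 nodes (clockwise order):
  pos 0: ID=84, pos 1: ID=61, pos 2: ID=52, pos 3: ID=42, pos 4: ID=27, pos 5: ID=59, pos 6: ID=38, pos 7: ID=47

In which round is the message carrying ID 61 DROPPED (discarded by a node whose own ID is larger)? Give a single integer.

Answer: 7

Derivation:
Round 1: pos1(id61) recv 84: fwd; pos2(id52) recv 61: fwd; pos3(id42) recv 52: fwd; pos4(id27) recv 42: fwd; pos5(id59) recv 27: drop; pos6(id38) recv 59: fwd; pos7(id47) recv 38: drop; pos0(id84) recv 47: drop
Round 2: pos2(id52) recv 84: fwd; pos3(id42) recv 61: fwd; pos4(id27) recv 52: fwd; pos5(id59) recv 42: drop; pos7(id47) recv 59: fwd
Round 3: pos3(id42) recv 84: fwd; pos4(id27) recv 61: fwd; pos5(id59) recv 52: drop; pos0(id84) recv 59: drop
Round 4: pos4(id27) recv 84: fwd; pos5(id59) recv 61: fwd
Round 5: pos5(id59) recv 84: fwd; pos6(id38) recv 61: fwd
Round 6: pos6(id38) recv 84: fwd; pos7(id47) recv 61: fwd
Round 7: pos7(id47) recv 84: fwd; pos0(id84) recv 61: drop
Round 8: pos0(id84) recv 84: ELECTED
Message ID 61 originates at pos 1; dropped at pos 0 in round 7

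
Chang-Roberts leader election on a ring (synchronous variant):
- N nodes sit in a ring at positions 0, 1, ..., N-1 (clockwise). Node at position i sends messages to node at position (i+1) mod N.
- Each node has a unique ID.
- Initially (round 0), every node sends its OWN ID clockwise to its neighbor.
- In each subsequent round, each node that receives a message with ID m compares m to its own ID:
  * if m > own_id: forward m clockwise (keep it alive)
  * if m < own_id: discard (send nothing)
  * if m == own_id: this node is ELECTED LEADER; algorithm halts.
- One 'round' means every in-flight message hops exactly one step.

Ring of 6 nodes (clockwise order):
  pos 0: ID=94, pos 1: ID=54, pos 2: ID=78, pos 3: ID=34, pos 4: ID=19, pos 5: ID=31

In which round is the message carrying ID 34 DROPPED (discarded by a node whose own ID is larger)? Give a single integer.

Answer: 3

Derivation:
Round 1: pos1(id54) recv 94: fwd; pos2(id78) recv 54: drop; pos3(id34) recv 78: fwd; pos4(id19) recv 34: fwd; pos5(id31) recv 19: drop; pos0(id94) recv 31: drop
Round 2: pos2(id78) recv 94: fwd; pos4(id19) recv 78: fwd; pos5(id31) recv 34: fwd
Round 3: pos3(id34) recv 94: fwd; pos5(id31) recv 78: fwd; pos0(id94) recv 34: drop
Round 4: pos4(id19) recv 94: fwd; pos0(id94) recv 78: drop
Round 5: pos5(id31) recv 94: fwd
Round 6: pos0(id94) recv 94: ELECTED
Message ID 34 originates at pos 3; dropped at pos 0 in round 3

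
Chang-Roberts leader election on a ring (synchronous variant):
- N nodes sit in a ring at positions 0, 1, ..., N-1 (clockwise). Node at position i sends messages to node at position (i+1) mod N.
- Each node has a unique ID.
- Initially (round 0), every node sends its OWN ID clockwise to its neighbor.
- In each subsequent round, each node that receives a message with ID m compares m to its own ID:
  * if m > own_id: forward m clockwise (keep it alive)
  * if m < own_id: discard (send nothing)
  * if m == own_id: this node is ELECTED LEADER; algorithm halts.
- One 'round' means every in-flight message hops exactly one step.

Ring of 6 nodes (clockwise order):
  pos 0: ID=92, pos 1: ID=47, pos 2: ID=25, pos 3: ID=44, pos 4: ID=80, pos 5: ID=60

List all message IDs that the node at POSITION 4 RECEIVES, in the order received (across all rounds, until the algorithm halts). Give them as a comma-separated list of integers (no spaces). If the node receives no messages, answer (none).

Answer: 44,47,92

Derivation:
Round 1: pos1(id47) recv 92: fwd; pos2(id25) recv 47: fwd; pos3(id44) recv 25: drop; pos4(id80) recv 44: drop; pos5(id60) recv 80: fwd; pos0(id92) recv 60: drop
Round 2: pos2(id25) recv 92: fwd; pos3(id44) recv 47: fwd; pos0(id92) recv 80: drop
Round 3: pos3(id44) recv 92: fwd; pos4(id80) recv 47: drop
Round 4: pos4(id80) recv 92: fwd
Round 5: pos5(id60) recv 92: fwd
Round 6: pos0(id92) recv 92: ELECTED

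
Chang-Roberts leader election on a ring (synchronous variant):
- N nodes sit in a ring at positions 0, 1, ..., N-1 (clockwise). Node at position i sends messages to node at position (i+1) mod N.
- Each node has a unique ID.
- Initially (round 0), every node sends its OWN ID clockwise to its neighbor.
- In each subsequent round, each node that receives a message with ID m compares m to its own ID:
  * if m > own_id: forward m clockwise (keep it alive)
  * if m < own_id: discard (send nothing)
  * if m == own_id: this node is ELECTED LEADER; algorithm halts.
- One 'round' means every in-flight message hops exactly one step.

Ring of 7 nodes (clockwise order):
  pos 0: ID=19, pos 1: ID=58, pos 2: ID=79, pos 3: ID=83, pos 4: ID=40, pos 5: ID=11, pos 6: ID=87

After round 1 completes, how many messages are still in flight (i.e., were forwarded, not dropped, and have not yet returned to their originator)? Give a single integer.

Round 1: pos1(id58) recv 19: drop; pos2(id79) recv 58: drop; pos3(id83) recv 79: drop; pos4(id40) recv 83: fwd; pos5(id11) recv 40: fwd; pos6(id87) recv 11: drop; pos0(id19) recv 87: fwd
After round 1: 3 messages still in flight

Answer: 3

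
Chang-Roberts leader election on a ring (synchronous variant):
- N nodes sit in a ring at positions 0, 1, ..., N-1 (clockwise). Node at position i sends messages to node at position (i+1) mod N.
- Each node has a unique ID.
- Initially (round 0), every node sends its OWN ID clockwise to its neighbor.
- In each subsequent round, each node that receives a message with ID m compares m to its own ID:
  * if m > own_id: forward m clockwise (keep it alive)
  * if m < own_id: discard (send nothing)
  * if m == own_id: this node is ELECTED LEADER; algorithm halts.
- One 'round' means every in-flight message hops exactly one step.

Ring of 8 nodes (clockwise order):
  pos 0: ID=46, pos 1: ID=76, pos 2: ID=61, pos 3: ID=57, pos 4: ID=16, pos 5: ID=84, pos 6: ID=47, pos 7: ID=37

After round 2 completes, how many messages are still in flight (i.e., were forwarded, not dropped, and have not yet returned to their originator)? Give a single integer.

Answer: 4

Derivation:
Round 1: pos1(id76) recv 46: drop; pos2(id61) recv 76: fwd; pos3(id57) recv 61: fwd; pos4(id16) recv 57: fwd; pos5(id84) recv 16: drop; pos6(id47) recv 84: fwd; pos7(id37) recv 47: fwd; pos0(id46) recv 37: drop
Round 2: pos3(id57) recv 76: fwd; pos4(id16) recv 61: fwd; pos5(id84) recv 57: drop; pos7(id37) recv 84: fwd; pos0(id46) recv 47: fwd
After round 2: 4 messages still in flight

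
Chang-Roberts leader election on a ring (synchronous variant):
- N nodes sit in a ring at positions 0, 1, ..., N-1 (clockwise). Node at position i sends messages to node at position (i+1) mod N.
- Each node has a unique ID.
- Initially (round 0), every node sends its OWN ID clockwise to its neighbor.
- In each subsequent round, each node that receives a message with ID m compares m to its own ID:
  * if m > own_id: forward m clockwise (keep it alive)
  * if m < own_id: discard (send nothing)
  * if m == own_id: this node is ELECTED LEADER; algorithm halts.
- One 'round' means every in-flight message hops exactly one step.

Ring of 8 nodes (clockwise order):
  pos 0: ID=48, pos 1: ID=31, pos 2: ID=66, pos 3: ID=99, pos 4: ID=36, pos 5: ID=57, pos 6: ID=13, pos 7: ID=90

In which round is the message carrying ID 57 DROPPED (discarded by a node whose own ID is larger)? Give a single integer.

Round 1: pos1(id31) recv 48: fwd; pos2(id66) recv 31: drop; pos3(id99) recv 66: drop; pos4(id36) recv 99: fwd; pos5(id57) recv 36: drop; pos6(id13) recv 57: fwd; pos7(id90) recv 13: drop; pos0(id48) recv 90: fwd
Round 2: pos2(id66) recv 48: drop; pos5(id57) recv 99: fwd; pos7(id90) recv 57: drop; pos1(id31) recv 90: fwd
Round 3: pos6(id13) recv 99: fwd; pos2(id66) recv 90: fwd
Round 4: pos7(id90) recv 99: fwd; pos3(id99) recv 90: drop
Round 5: pos0(id48) recv 99: fwd
Round 6: pos1(id31) recv 99: fwd
Round 7: pos2(id66) recv 99: fwd
Round 8: pos3(id99) recv 99: ELECTED
Message ID 57 originates at pos 5; dropped at pos 7 in round 2

Answer: 2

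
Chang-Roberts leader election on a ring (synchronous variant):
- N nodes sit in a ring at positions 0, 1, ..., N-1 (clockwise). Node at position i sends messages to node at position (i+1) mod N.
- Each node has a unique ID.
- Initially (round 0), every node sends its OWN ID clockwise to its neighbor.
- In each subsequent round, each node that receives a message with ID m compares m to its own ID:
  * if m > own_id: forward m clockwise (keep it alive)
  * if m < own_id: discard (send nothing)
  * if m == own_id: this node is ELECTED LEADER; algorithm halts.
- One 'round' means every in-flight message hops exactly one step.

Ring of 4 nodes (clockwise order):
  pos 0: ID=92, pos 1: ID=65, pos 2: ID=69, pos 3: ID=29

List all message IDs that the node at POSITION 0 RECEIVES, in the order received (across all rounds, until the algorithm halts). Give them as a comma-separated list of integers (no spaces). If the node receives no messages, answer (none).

Round 1: pos1(id65) recv 92: fwd; pos2(id69) recv 65: drop; pos3(id29) recv 69: fwd; pos0(id92) recv 29: drop
Round 2: pos2(id69) recv 92: fwd; pos0(id92) recv 69: drop
Round 3: pos3(id29) recv 92: fwd
Round 4: pos0(id92) recv 92: ELECTED

Answer: 29,69,92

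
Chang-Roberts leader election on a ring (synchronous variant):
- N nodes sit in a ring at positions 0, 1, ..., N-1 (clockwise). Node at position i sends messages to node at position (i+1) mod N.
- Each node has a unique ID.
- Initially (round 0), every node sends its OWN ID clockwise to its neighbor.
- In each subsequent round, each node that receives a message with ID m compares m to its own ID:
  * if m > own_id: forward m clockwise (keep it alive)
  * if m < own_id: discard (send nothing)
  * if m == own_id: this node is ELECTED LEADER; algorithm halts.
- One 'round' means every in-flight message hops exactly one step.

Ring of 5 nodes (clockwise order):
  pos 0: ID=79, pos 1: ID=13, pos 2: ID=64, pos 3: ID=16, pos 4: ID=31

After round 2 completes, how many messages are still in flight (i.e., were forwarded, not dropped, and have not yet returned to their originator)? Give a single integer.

Answer: 2

Derivation:
Round 1: pos1(id13) recv 79: fwd; pos2(id64) recv 13: drop; pos3(id16) recv 64: fwd; pos4(id31) recv 16: drop; pos0(id79) recv 31: drop
Round 2: pos2(id64) recv 79: fwd; pos4(id31) recv 64: fwd
After round 2: 2 messages still in flight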